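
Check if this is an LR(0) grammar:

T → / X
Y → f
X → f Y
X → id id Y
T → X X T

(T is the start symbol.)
Yes, the grammar is LR(0)

A grammar is LR(0) if no state in the canonical LR(0) collection has:
  - both a shift item (dot before a terminal) and a complete item (shift-reduce conflict), or
  - two or more complete items (reduce-reduce conflict; the accept item [T' → T .] counts as a complete item here).

Augment with T' → T and build the canonical LR(0) collection (I0 = CLOSURE({[T' → . T]}), then GOTO on every symbol after a dot until no new states appear). It has 13 states:
  I0: { [T → . / X], [T → . X X T], [T' → . T], [X → . f Y], [X → . id id Y] }  — shift
  I1: { [T → / . X], [X → . f Y], [X → . id id Y] }  — shift
  I2: { [T' → T .] }  — accept
  I3: { [T → X . X T], [X → . f Y], [X → . id id Y] }  — shift
  I4: { [X → f . Y], [Y → . f] }  — shift
  I5: { [X → id . id Y] }  — shift
  I6: { [X → id id . Y], [Y → . f] }  — shift
  I7: { [X → id id Y .] }  — reduce
  I8: { [Y → f .] }  — reduce
  I9: { [X → f Y .] }  — reduce
  I10: { [T → . / X], [T → . X X T], [T → X X . T], [X → . f Y], [X → . id id Y] }  — shift
  I11: { [T → X X T .] }  — reduce
  I12: { [T → / X .] }  — reduce

Every state is either a pure shift/goto state or contains exactly one complete item and nothing to shift — no conflicts. The grammar is LR(0).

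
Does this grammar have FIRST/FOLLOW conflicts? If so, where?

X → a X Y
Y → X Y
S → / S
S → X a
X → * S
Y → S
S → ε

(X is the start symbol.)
A FIRST/FOLLOW conflict occurs when a non-terminal N has a nullable alternative N → β (β ⇒* ε) and another alternative N → α with FIRST(α) ∩ FOLLOW(N) ≠ ∅: on such a lookahead the parser cannot decide between expanding α and letting N vanish via β.

Nullable non-terminals: S, Y.
FIRST sets used below: FIRST(X) = { '*', 'a' }, FIRST(S) = { '*', '/', 'a', ε }

S: nullable alternative(s) S → ε; FOLLOW(S) = { $, '*', '/', 'a' }
  S → / S: FIRST \ {ε} = { '/' } — overlaps FOLLOW(S) on { '/' }: CONFLICT
  S → X a: FIRST \ {ε} = { '*', 'a' } — overlaps FOLLOW(S) on { '*', 'a' }: CONFLICT
  S → ε: FIRST \ {ε} = { } — this is the only nullable alternative, skip

Y: nullable alternative(s) Y → S; FOLLOW(Y) = { $, '*', '/', 'a' }
  Y → X Y: FIRST \ {ε} = { '*', 'a' } — overlaps FOLLOW(Y) on { '*', 'a' }: CONFLICT
  Y → S: FIRST \ {ε} = { '*', '/', 'a' } — this is the only nullable alternative, skip

X has no nullable alternative, so no FIRST/FOLLOW check is needed there.

So the grammar has 3 FIRST/FOLLOW conflicts (marked CONFLICT above).

Answer: Yes. Y → X Y with FOLLOW(Y) on { '*', 'a' }; S → '/' S with FOLLOW(S) on { '/' }; S → X a with FOLLOW(S) on { '*', 'a' }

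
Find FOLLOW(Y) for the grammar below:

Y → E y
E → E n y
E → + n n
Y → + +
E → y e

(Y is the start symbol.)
Y is the start symbol, so $ ∈ FOLLOW(Y).
Y does not occur on any right-hand side.

Taking the union: FOLLOW(Y) = { $ }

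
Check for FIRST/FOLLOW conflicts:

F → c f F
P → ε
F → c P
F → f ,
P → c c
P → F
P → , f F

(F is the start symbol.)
No FIRST/FOLLOW conflicts.

A FIRST/FOLLOW conflict occurs when a non-terminal N has a nullable alternative N → β (β ⇒* ε) and another alternative N → α with FIRST(α) ∩ FOLLOW(N) ≠ ∅: on such a lookahead the parser cannot decide between expanding α and letting N vanish via β.

Nullable non-terminals: P.
FIRST sets used below: FIRST(F) = { 'c', 'f' }

P: nullable alternative(s) P → ε; FOLLOW(P) = { $ }
  P → ε: FIRST \ {ε} = { } — this is the only nullable alternative, skip
  P → c c: FIRST \ {ε} = { 'c' } — disjoint from FOLLOW(P)
  P → F: FIRST \ {ε} = { 'c', 'f' } — disjoint from FOLLOW(P)
  P → , f F: FIRST \ {ε} = { ',' } — disjoint from FOLLOW(P)

F has no nullable alternative, so no FIRST/FOLLOW check is needed there.

No FIRST/FOLLOW conflicts found.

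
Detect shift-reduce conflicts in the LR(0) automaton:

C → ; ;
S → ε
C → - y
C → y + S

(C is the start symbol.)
Augment with C' → C and build the canonical LR(0) collection (I0 = CLOSURE({[C' → . C]}), then GOTO on every symbol after a dot until no new states appear). It has 9 states:
  I0: { [C → . - y], [C → . ; ;], [C → . y + S], [C' → . C] }  — shift
  I1: { [C → - . y] }  — shift
  I2: { [C → ; . ;] }  — shift
  I3: { [C' → C .] }  — accept
  I4: { [C → y . + S] }  — shift
  I5: { [C → y + . S], [S → .] }  — reduce
  I6: { [C → y + S .] }  — reduce
  I7: { [C → ; ; .] }  — reduce
  I8: { [C → - y .] }  — reduce

No state contains both a complete item and a shift item.

Answer: No shift-reduce conflicts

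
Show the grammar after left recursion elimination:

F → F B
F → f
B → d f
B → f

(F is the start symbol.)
F → f F'
F' → B F'
F' → ε
B → d f
B → f

F is directly left-recursive. The standard transformation for
  A → A α₁ | ... | A α_m | β₁ | ... | β_n
is
  A  → β₁ A' | ... | β_n A'
  A' → α₁ A' | ... | α_m A' | ε

F → f becomes F → f F'
F → F B becomes F' → B F'
Add F' → ε

Productions for other non-terminals are unchanged:
  B → d f
  B → f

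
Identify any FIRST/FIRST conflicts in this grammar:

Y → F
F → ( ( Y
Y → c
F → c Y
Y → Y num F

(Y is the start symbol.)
FIRST sets of the non-terminals at (or reachable through a nullable prefix from) the front of some alternative:
  FIRST(F) = { '(', 'c' }
  FIRST(Y) = { '(', 'c' }

Productions for Y:
  Y → F: FIRST = { '(', 'c' }
  Y → c: FIRST = { 'c' }
  Y → Y num F: FIRST = { '(', 'c' }
Productions for F:
  F → ( ( Y: FIRST = { '(' }
  F → c Y: FIRST = { 'c' }

Conflict for Y: Y → F and Y → c
  Overlap: { 'c' }
Conflict for Y: Y → F and Y → Y num F
  Overlap: { '(', 'c' }
Conflict for Y: Y → c and Y → Y num F
  Overlap: { 'c' }

Answer: Yes. Y → F / Y → c on { 'c' }; Y → F / Y → Y num F on { '(', 'c' }; Y → c / Y → Y num F on { 'c' }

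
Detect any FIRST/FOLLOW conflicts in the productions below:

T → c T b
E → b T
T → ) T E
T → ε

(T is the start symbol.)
A FIRST/FOLLOW conflict occurs when a non-terminal N has a nullable alternative N → β (β ⇒* ε) and another alternative N → α with FIRST(α) ∩ FOLLOW(N) ≠ ∅: on such a lookahead the parser cannot decide between expanding α and letting N vanish via β.

Nullable non-terminals: T.

T: nullable alternative(s) T → ε; FOLLOW(T) = { $, 'b' }
  T → c T b: FIRST \ {ε} = { 'c' } — disjoint from FOLLOW(T)
  T → ) T E: FIRST \ {ε} = { ')' } — disjoint from FOLLOW(T)
  T → ε: FIRST \ {ε} = { } — this is the only nullable alternative, skip

E has no nullable alternative, so no FIRST/FOLLOW check is needed there.

No FIRST/FOLLOW conflicts found.

Answer: No FIRST/FOLLOW conflicts.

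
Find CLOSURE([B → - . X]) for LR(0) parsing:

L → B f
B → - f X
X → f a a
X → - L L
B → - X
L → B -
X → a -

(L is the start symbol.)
Start with: [B → - . X]
  [B → - . X] has the dot before X: add [X → . f a a], [X → . - L L], [X → . a -]
No further items can be added.

CLOSURE = { [B → - . X], [X → . - L L], [X → . a -], [X → . f a a] }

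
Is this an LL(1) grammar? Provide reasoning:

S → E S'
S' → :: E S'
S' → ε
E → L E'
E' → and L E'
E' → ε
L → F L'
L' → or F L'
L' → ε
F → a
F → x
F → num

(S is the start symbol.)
Relevant sets:
  FOLLOW(S') = { $ }
  FOLLOW(E') = { $, '::' }
  FOLLOW(L') = { $, '::', 'and' }

For S':
  PREDICT(S' → :: E S') = { '::' }
  PREDICT(S' → ε) = { $ }
For E':
  PREDICT(E' → and L E') = { 'and' }
  PREDICT(E' → ε) = { $, '::' }
For L':
  PREDICT(L' → or F L') = { 'or' }
  PREDICT(L' → ε) = { $, '::', 'and' }
For F:
  PREDICT(F → a) = { 'a' }
  PREDICT(F → x) = { 'x' }
  PREDICT(F → num) = { 'num' }
S, E, L have a single production, so nothing to check there.

All predict sets are disjoint. The grammar IS LL(1).

Answer: Yes, the grammar is LL(1).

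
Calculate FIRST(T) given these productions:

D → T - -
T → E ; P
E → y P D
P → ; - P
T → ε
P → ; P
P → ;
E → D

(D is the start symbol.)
{ '-', 'y', ε }

FIRST sets of the other non-terminals involved (by the same procedure, iterated to a fixed point):
  FIRST(E) = { '-', 'y' }

From T → E ; P:
  - E is a non-terminal: add FIRST(E) \ {ε} = { '-', 'y' }
    E is not nullable, so stop
From T → ε:
  - ε-production, so ε ∈ FIRST(T)

Collecting: FIRST(T) = { '-', 'y', ε }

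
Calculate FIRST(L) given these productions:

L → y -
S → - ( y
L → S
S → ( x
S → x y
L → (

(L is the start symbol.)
{ '(', '-', 'x', 'y' }

FIRST sets of the other non-terminals involved (by the same procedure, iterated to a fixed point):
  FIRST(S) = { '(', '-', 'x' }

From L → y -:
  - y is a terminal: add 'y' and stop
From L → S:
  - S is a non-terminal: add FIRST(S) \ {ε} = { '(', '-', 'x' }
    S is not nullable, so stop
From L → (:
  - '(' is a terminal: add '(' and stop

Collecting: FIRST(L) = { '(', '-', 'x', 'y' }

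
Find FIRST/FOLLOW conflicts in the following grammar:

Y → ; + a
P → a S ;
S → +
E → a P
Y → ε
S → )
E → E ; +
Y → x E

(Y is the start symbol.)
No FIRST/FOLLOW conflicts.

Nullable non-terminals: Y.

Y: nullable alternative(s) Y → ε; FOLLOW(Y) = { $ }
  Y → ; + a: FIRST \ {ε} = { ';' } — disjoint from FOLLOW(Y)
  Y → ε: FIRST \ {ε} = { } — this is the only nullable alternative, skip
  Y → x E: FIRST \ {ε} = { 'x' } — disjoint from FOLLOW(Y)

E, P, S have no nullable alternative, so no FIRST/FOLLOW check is needed there.

No FIRST/FOLLOW conflicts found.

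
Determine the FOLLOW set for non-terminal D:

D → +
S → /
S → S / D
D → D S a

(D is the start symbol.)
{ $, '/', 'a' }

To compute FOLLOW(D), find every occurrence of D on a right-hand side N → α D β: add FIRST(β) \ {ε}, and if β is empty or nullable also add FOLLOW(N). Iterate to a fixed point.

D is the start symbol, so $ ∈ FOLLOW(D).
In S → S / D: D is at the end, add FOLLOW(S)
In D → D S a: D is followed by S a, add FIRST(S a) \ {ε} = { '/' }

The FOLLOW sets referred to above (computed the same way, to a fixed point):
  FOLLOW(S) = { '/', 'a' }

Taking the union: FOLLOW(D) = { $, '/', 'a' }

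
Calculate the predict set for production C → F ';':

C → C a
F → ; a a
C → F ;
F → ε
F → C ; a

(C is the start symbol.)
PREDICT(C → F ';') = (FIRST(RHS) \ {ε}) ∪ (FOLLOW(C) if ε ∈ FIRST(RHS), i.e. RHS ⇒* ε)
FIRST(F) = { ';', ε }
FIRST(F ';') = { ';' }
ε ∉ FIRST(F ';'), so FOLLOW(C) is not added.
PREDICT(C → F ';') = { ';' }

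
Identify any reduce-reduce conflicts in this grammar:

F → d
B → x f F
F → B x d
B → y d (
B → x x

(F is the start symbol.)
No reduce-reduce conflicts

A reduce-reduce conflict occurs when an LR(0) state has two complete items [A → α .] and [B → β .] — both call for a reduction, and with no lookahead the parser cannot choose between them.

Augment with F' → F and build the canonical LR(0) collection (I0 = CLOSURE({[F' → . F]}), then GOTO on every symbol after a dot until no new states appear). It has 13 states:
  I0: { [B → . x f F], [B → . x x], [B → . y d (], [F → . B x d], [F → . d], [F' → . F] }  — shift
  I1: { [F → B . x d] }  — shift
  I2: { [F' → F .] }  — accept
  I3: { [F → d .] }  — reduce
  I4: { [B → x . f F], [B → x . x] }  — shift
  I5: { [B → y . d (] }  — shift
  I6: { [B → y d . (] }  — shift
  I7: { [B → y d ( .] }  — reduce
  I8: { [B → . x f F], [B → . x x], [B → . y d (], [B → x f . F], [F → . B x d], [F → . d] }  — shift
  I9: { [B → x x .] }  — reduce
  I10: { [B → x f F .] }  — reduce
  I11: { [F → B x . d] }  — shift
  I12: { [F → B x d .] }  — reduce

No state contains more than one complete item.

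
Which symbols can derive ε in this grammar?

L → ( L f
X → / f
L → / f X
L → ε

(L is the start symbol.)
ε-productions: L → ε
So L is immediately nullable.
No further non-terminal can be added: every production for the remaining non-terminals contains a terminal or a non-nullable non-terminal.
Nullable = { 'L' }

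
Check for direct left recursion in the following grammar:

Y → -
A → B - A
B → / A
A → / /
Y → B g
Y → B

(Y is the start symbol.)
Direct left recursion occurs when N → N α for some non-terminal N (the right-hand side begins with the left-hand side itself).

Y → -: starts with '-'
A → B - A: starts with B
B → / A: starts with '/'
A → / /: starts with '/'
Y → B g: starts with B
Y → B: starts with B

No direct left recursion found.

Answer: No direct left recursion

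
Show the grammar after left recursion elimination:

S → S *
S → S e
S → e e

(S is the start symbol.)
S → e e S'
S' → * S'
S' → e S'
S' → ε

S is directly left-recursive. The standard transformation for
  A → A α₁ | ... | A α_m | β₁ | ... | β_n
is
  A  → β₁ A' | ... | β_n A'
  A' → α₁ A' | ... | α_m A' | ε

S → e e becomes S → e e S'
S → S * becomes S' → * S'
S → S e becomes S' → e S'
Add S' → ε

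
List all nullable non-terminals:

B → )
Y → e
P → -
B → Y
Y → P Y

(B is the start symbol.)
None

A non-terminal is nullable if it can derive ε (the empty string): either it has an ε-production, or it has a production whose right-hand side consists entirely of nullable non-terminals.

There are no ε-productions, so no non-terminal can derive ε.
No non-terminals are nullable.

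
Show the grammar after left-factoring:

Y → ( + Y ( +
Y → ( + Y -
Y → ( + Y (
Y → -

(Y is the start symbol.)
Y → ( + Y Y'
Y' → ( Y''
Y'' → +
Y'' → ε
Y' → -
Y → -

Left-factoring transforms A → αβ₁ | αβ₂ into A → αA' and A' → β₁ | β₂
(α is the longest common prefix among the alternatives). Repeat until
no nonterminal has two alternatives with a common prefix.

Round 1: Y has alternatives sharing prefix '( + Y'. Introduce Y': Y → ( + Y Y'
  Add: Y' → ( +
  Add: Y' → -
  Add: Y' → (

Round 2: Y' has alternatives sharing prefix '('. Introduce Y'': Y' → ( Y''
  Add: Y'' → +
  Add: Y'' → ε

No remaining common prefixes — done.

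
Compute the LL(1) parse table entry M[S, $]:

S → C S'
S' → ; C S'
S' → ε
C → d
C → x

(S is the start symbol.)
To find M[S, $], we find productions for S where $ is in the predict set (PREDICT(N → α) = (FIRST(α) \ {ε}) ∪ (FOLLOW(N) if α ⇒* ε)).

Relevant sets:
  FIRST(C) = { 'd', 'x' }

S → C S': PREDICT = { 'd', 'x' }

M[S, $] is empty (no production applies)

Answer: Empty (error entry)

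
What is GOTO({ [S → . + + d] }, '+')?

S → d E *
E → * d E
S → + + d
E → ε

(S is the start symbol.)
{ [S → + . + d] }

GOTO(I, '+') = CLOSURE({ [A → αX.β] : [A → α.Xβ] ∈ I, X = '+' })

Items with dot before '+', with the dot advanced:
  [S → . + + d] → [S → + . + d]
Closure adds nothing (no advanced item has the dot before a non-terminal).

GOTO = { [S → + . + d] }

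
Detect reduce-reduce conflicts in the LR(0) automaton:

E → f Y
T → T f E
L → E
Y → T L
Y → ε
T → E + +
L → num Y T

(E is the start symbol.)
No reduce-reduce conflicts

A reduce-reduce conflict occurs when an LR(0) state has two complete items [A → α .] and [B → β .] — both call for a reduction, and with no lookahead the parser cannot choose between them.

Augment with E' → E and build the canonical LR(0) collection (I0 = CLOSURE({[E' → . E]}), then GOTO on every symbol after a dot until no new states appear). It has 17 states:
  I0: { [E → . f Y], [E' → . E] }  — shift
  I1: { [E' → E .] }  — accept
  I2: { [E → . f Y], [E → f . Y], [T → . E + +], [T → . T f E], [Y → . T L], [Y → .] }  — shift, reduce
  I3: { [T → E . + +] }  — shift
  I4: { [E → . f Y], [L → . E], [L → . num Y T], [T → T . f E], [Y → T . L] }  — shift
  I5: { [E → f Y .] }  — reduce
  I6: { [L → E .] }  — reduce
  I7: { [Y → T L .] }  — reduce
  I8: { [E → . f Y], [E → f . Y], [T → . E + +], [T → . T f E], [T → T f . E], [Y → . T L], [Y → .] }  — shift, reduce
  I9: { [E → . f Y], [L → num . Y T], [T → . E + +], [T → . T f E], [Y → . T L], [Y → .] }  — shift, reduce
  I10: { [E → . f Y], [L → num Y . T], [T → . E + +], [T → . T f E] }  — shift
  I11: { [L → num Y T .], [T → T . f E] }  — shift, reduce
  I12: { [E → . f Y], [T → T f . E] }  — shift
  I13: { [T → T f E .] }  — reduce
  I14: { [T → E . + +], [T → T f E .] }  — shift, reduce
  I15: { [T → E + . +] }  — shift
  I16: { [T → E + + .] }  — reduce

No state contains more than one complete item.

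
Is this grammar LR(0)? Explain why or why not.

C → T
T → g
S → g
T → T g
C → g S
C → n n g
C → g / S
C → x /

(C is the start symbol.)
No. Shift-reduce conflict between [C → T .] and [T → T . g]

A grammar is LR(0) if no state in the canonical LR(0) collection has:
  - both a shift item (dot before a terminal) and a complete item (shift-reduce conflict), or
  - two or more complete items (reduce-reduce conflict; the accept item [C' → C .] counts as a complete item here).

Augment with C' → C and build the canonical LR(0) collection (I0 = CLOSURE({[C' → . C]}), then GOTO on every symbol after a dot until no new states appear). It has 14 states:
  I0: { [C → . T], [C → . g / S], [C → . g S], [C → . n n g], [C → . x /], [C' → . C], [T → . T g], [T → . g] }  — shift
  I1: { [C' → C .] }  — accept
  I2: { [C → T .], [T → T . g] }  — shift, reduce
  I3: { [C → g . / S], [C → g . S], [S → . g], [T → g .] }  — shift, reduce
  I4: { [C → n . n g] }  — shift
  I5: { [C → x . /] }  — shift
  I6: { [C → x / .] }  — reduce
  I7: { [C → n n . g] }  — shift
  I8: { [C → n n g .] }  — reduce
  I9: { [C → g / . S], [S → . g] }  — shift
  I10: { [C → g S .] }  — reduce
  I11: { [S → g .] }  — reduce
  I12: { [C → g / S .] }  — reduce
  I13: { [T → T g .] }  — reduce

Conflict in state I2:
  Shift-reduce conflict between [C → T .] and [T → T . g]
So the grammar is NOT LR(0).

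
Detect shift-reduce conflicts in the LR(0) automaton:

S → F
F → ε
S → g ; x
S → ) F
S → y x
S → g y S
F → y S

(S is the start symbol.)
A shift-reduce conflict occurs when an LR(0) state has both:
  - a complete (reduce) item [A → α .] (dot at the end), and
  - a shift item [B → β . c γ] (dot before a terminal).

Augment with S' → S and build the canonical LR(0) collection (I0 = CLOSURE({[S' → . S]}), then GOTO on every symbol after a dot until no new states appear). It has 14 states:
  I0: { [F → . y S], [F → .], [S → . ) F], [S → . F], [S → . g ; x], [S → . g y S], [S → . y x], [S' → . S] }  — shift, reduce
  I1: { [F → . y S], [F → .], [S → ) . F] }  — shift, reduce
  I2: { [S → F .] }  — reduce
  I3: { [S' → S .] }  — accept
  I4: { [S → g . ; x], [S → g . y S] }  — shift
  I5: { [F → . y S], [F → .], [F → y . S], [S → . ) F], [S → . F], [S → . g ; x], [S → . g y S], [S → . y x], [S → y . x] }  — shift, reduce
  I6: { [F → y S .] }  — reduce
  I7: { [S → y x .] }  — reduce
  I8: { [S → g ; . x] }  — shift
  I9: { [F → . y S], [F → .], [S → . ) F], [S → . F], [S → . g ; x], [S → . g y S], [S → . y x], [S → g y . S] }  — shift, reduce
  I10: { [S → g y S .] }  — reduce
  I11: { [S → g ; x .] }  — reduce
  I12: { [S → ) F .] }  — reduce
  I13: { [F → . y S], [F → .], [F → y . S], [S → . ) F], [S → . F], [S → . g ; x], [S → . g y S], [S → . y x] }  — shift, reduce

I0 contains reduce item [F → .] and shift items [F → . y S], [S → . ) F], [S → . g ; x], [S → . g y S], [S → . y x] — shift-reduce conflict.
I1 contains reduce item [F → .] and shift item [F → . y S] — shift-reduce conflict.
I5 contains reduce item [F → .] and shift items [F → . y S], [S → . ) F], [S → . g ; x], [S → . g y S], [S → . y x], [S → y . x] — shift-reduce conflict.
I9 contains reduce item [F → .] and shift items [F → . y S], [S → . ) F], [S → . g ; x], [S → . g y S], [S → . y x] — shift-reduce conflict.
I13 contains reduce item [F → .] and shift items [F → . y S], [S → . ) F], [S → . g ; x], [S → . g y S], [S → . y x] — shift-reduce conflict.

Answer: Yes — I0: [F → .] vs [F → . y S]; I1: [F → .] vs [F → . y S]; I5: [F → .] vs [F → . y S]; I9: [F → .] vs [F → . y S]; I13: [F → .] vs [F → . y S]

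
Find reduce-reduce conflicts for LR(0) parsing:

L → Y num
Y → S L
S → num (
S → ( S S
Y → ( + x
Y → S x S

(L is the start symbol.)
No reduce-reduce conflicts

A reduce-reduce conflict occurs when an LR(0) state has two complete items [A → α .] and [B → β .] — both call for a reduction, and with no lookahead the parser cannot choose between them.

Augment with L' → L and build the canonical LR(0) collection (I0 = CLOSURE({[L' → . L]}), then GOTO on every symbol after a dot until no new states appear). It has 16 states:
  I0: { [L → . Y num], [L' → . L], [S → . ( S S], [S → . num (], [Y → . ( + x], [Y → . S L], [Y → . S x S] }  — shift
  I1: { [S → ( . S S], [S → . ( S S], [S → . num (], [Y → ( . + x] }  — shift
  I2: { [L' → L .] }  — accept
  I3: { [L → . Y num], [S → . ( S S], [S → . num (], [Y → . ( + x], [Y → . S L], [Y → . S x S], [Y → S . L], [Y → S . x S] }  — shift
  I4: { [L → Y . num] }  — shift
  I5: { [S → num . (] }  — shift
  I6: { [S → num ( .] }  — reduce
  I7: { [L → Y num .] }  — reduce
  I8: { [Y → S L .] }  — reduce
  I9: { [S → . ( S S], [S → . num (], [Y → S x . S] }  — shift
  I10: { [S → ( . S S], [S → . ( S S], [S → . num (] }  — shift
  I11: { [Y → S x S .] }  — reduce
  I12: { [S → ( S . S], [S → . ( S S], [S → . num (] }  — shift
  I13: { [S → ( S S .] }  — reduce
  I14: { [Y → ( + . x] }  — shift
  I15: { [Y → ( + x .] }  — reduce

No state contains more than one complete item.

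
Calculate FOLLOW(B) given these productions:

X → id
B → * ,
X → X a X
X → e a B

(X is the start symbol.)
{ $, 'a' }

To compute FOLLOW(B), find every occurrence of B on a right-hand side N → α B β: add FIRST(β) \ {ε}, and if β is empty or nullable also add FOLLOW(N). Iterate to a fixed point.

In X → e a B: B is at the end, add FOLLOW(X)

The FOLLOW sets referred to above (computed the same way, to a fixed point):
  FOLLOW(X) = { $, 'a' }

Taking the union: FOLLOW(B) = { $, 'a' }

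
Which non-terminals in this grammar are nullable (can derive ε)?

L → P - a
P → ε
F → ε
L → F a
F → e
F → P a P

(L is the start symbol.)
{ 'F', 'P' }

A non-terminal is nullable if it can derive ε (the empty string): either it has an ε-production, or it has a production whose right-hand side consists entirely of nullable non-terminals.

ε-productions: P → ε, F → ε
So P, F are immediately nullable.
No further non-terminal can be added: every production for the remaining non-terminals contains a terminal or a non-nullable non-terminal.
Nullable = { 'F', 'P' }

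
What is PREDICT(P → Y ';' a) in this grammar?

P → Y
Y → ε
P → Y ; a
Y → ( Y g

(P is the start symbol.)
PREDICT(P → Y ';' a) = (FIRST(RHS) \ {ε}) ∪ (FOLLOW(P) if ε ∈ FIRST(RHS), i.e. RHS ⇒* ε)
FIRST(Y) = { '(', ε }
FIRST(Y ';' a) = { '(', ';' }
ε ∉ FIRST(Y ';' a), so FOLLOW(P) is not added.
PREDICT(P → Y ';' a) = { '(', ';' }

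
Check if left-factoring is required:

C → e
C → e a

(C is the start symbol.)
Yes, C has productions with common prefix 'e'

Left-factoring is needed when two productions for the same non-terminal
share a common prefix on the right-hand side.

Productions for C:
  C → e
  C → e a

Found common prefix 'e' in productions for C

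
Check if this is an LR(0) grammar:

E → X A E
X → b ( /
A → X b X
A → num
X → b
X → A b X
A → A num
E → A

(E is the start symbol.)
No. Shift-reduce conflict between [E → A .] and [A → A . num]

A grammar is LR(0) if no state in the canonical LR(0) collection has:
  - both a shift item (dot before a terminal) and a complete item (shift-reduce conflict), or
  - two or more complete items (reduce-reduce conflict; the accept item [E' → E .] counts as a complete item here).

Augment with E' → E and build the canonical LR(0) collection (I0 = CLOSURE({[E' → . E]}), then GOTO on every symbol after a dot until no new states appear). It has 20 states:
  I0: { [A → . A num], [A → . X b X], [A → . num], [E → . A], [E → . X A E], [E' → . E], [X → . A b X], [X → . b ( /], [X → . b] }  — shift
  I1: { [A → A . num], [E → A .], [X → A . b X] }  — shift, reduce
  I2: { [E' → E .] }  — accept
  I3: { [A → . A num], [A → . X b X], [A → . num], [A → X . b X], [E → X . A E], [X → . A b X], [X → . b ( /], [X → . b] }  — shift
  I4: { [X → b . ( /], [X → b .] }  — shift, reduce
  I5: { [A → num .] }  — reduce
  I6: { [X → b ( . /] }  — shift
  I7: { [X → b ( / .] }  — reduce
  I8: { [A → . A num], [A → . X b X], [A → . num], [A → A . num], [E → . A], [E → . X A E], [E → X A . E], [X → . A b X], [X → . b ( /], [X → . b], [X → A . b X] }  — shift
  I9: { [A → X . b X] }  — shift
  I10: { [A → . A num], [A → . X b X], [A → . num], [A → X b . X], [X → . A b X], [X → . b ( /], [X → . b], [X → b . ( /], [X → b .] }  — shift, reduce
  I11: { [A → A . num], [X → A . b X] }  — shift
  I12: { [A → X . b X], [A → X b X .] }  — shift, reduce
  I13: { [A → . A num], [A → . X b X], [A → . num], [A → X b . X], [X → . A b X], [X → . b ( /], [X → . b] }  — shift
  I14: { [A → . A num], [A → . X b X], [A → . num], [X → . A b X], [X → . b ( /], [X → . b], [X → A b . X] }  — shift
  I15: { [A → A num .] }  — reduce
  I16: { [A → X . b X], [X → A b X .] }  — shift, reduce
  I17: { [E → X A E .] }  — reduce
  I18: { [A → . A num], [A → . X b X], [A → . num], [X → . A b X], [X → . b ( /], [X → . b], [X → A b . X], [X → b . ( /], [X → b .] }  — shift, reduce
  I19: { [A → A num .], [A → num .] }  — 2 reduces

Conflict in state I1:
  Shift-reduce conflict between [E → A .] and [A → A . num]
So the grammar is NOT LR(0).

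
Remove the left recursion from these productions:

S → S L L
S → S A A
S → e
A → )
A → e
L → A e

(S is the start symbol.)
S → e S'
S' → L L S'
S' → A A S'
S' → ε
A → )
A → e
L → A e

S is directly left-recursive. The standard transformation for
  A → A α₁ | ... | A α_m | β₁ | ... | β_n
is
  A  → β₁ A' | ... | β_n A'
  A' → α₁ A' | ... | α_m A' | ε

S → e becomes S → e S'
S → S L L becomes S' → L L S'
S → S A A becomes S' → A A S'
Add S' → ε

Productions for other non-terminals are unchanged:
  A → )
  A → e
  L → A e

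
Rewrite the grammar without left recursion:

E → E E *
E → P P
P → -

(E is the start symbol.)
E → P P E'
E' → E * E'
E' → ε
P → -

E is directly left-recursive. The standard transformation for
  A → A α₁ | ... | A α_m | β₁ | ... | β_n
is
  A  → β₁ A' | ... | β_n A'
  A' → α₁ A' | ... | α_m A' | ε

E → P P becomes E → P P E'
E → E E * becomes E' → E * E'
Add E' → ε

Productions for other non-terminals are unchanged:
  P → -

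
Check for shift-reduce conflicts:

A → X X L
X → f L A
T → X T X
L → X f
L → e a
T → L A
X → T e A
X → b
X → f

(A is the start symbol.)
Yes — I7: [X → f .] vs [L → . e a]; I11: [L → X f .] vs [L → . e a]; I12: [T → X T X .] vs [L → X . f]; I18: [A → X X L .] vs [L → . e a]

Augment with A' → A and build the canonical LR(0) collection (I0 = CLOSURE({[A' → . A]}), then GOTO on every symbol after a dot until no new states appear). It has 21 states:
  I0: { [A → . X X L], [A' → . A], [L → . X f], [L → . e a], [T → . L A], [T → . X T X], [X → . T e A], [X → . b], [X → . f L A], [X → . f] }  — shift
  I1: { [A' → A .] }  — accept
  I2: { [A → . X X L], [L → . X f], [L → . e a], [T → . L A], [T → . X T X], [T → L . A], [X → . T e A], [X → . b], [X → . f L A], [X → . f] }  — shift
  I3: { [X → T . e A] }  — shift
  I4: { [A → X . X L], [L → . X f], [L → . e a], [L → X . f], [T → . L A], [T → . X T X], [T → X . T X], [X → . T e A], [X → . b], [X → . f L A], [X → . f] }  — shift
  I5: { [X → b .] }  — reduce
  I6: { [L → e . a] }  — shift
  I7: { [L → . X f], [L → . e a], [T → . L A], [T → . X T X], [X → . T e A], [X → . b], [X → . f L A], [X → . f], [X → f . L A], [X → f .] }  — shift, reduce
  I8: { [A → . X X L], [L → . X f], [L → . e a], [T → . L A], [T → . X T X], [T → L . A], [X → . T e A], [X → . b], [X → . f L A], [X → . f], [X → f L . A] }  — shift
  I9: { [L → . X f], [L → . e a], [L → X . f], [T → . L A], [T → . X T X], [T → X . T X], [X → . T e A], [X → . b], [X → . f L A], [X → . f] }  — shift
  I10: { [L → . X f], [L → . e a], [T → . L A], [T → . X T X], [T → X T . X], [X → . T e A], [X → . b], [X → . f L A], [X → . f], [X → T . e A] }  — shift
  I11: { [L → . X f], [L → . e a], [L → X f .], [T → . L A], [T → . X T X], [X → . T e A], [X → . b], [X → . f L A], [X → . f], [X → f . L A], [X → f .] }  — shift, 2 reduces
  I12: { [L → . X f], [L → . e a], [L → X . f], [T → . L A], [T → . X T X], [T → X . T X], [T → X T X .], [X → . T e A], [X → . b], [X → . f L A], [X → . f] }  — shift, reduce
  I13: { [A → . X X L], [L → . X f], [L → . e a], [L → e . a], [T → . L A], [T → . X T X], [X → . T e A], [X → . b], [X → . f L A], [X → . f], [X → T e . A] }  — shift
  I14: { [X → T e A .] }  — reduce
  I15: { [L → e a .] }  — reduce
  I16: { [T → L A .], [X → f L A .] }  — 2 reduces
  I17: { [A → X X . L], [L → . X f], [L → . e a], [L → X . f], [T → . L A], [T → . X T X], [T → X . T X], [X → . T e A], [X → . b], [X → . f L A], [X → . f] }  — shift
  I18: { [A → . X X L], [A → X X L .], [L → . X f], [L → . e a], [T → . L A], [T → . X T X], [T → L . A], [X → . T e A], [X → . b], [X → . f L A], [X → . f] }  — shift, reduce
  I19: { [T → L A .] }  — reduce
  I20: { [A → . X X L], [L → . X f], [L → . e a], [T → . L A], [T → . X T X], [X → . T e A], [X → . b], [X → . f L A], [X → . f], [X → T e . A] }  — shift

I7 contains reduce item [X → f .] and shift items [L → . e a], [X → . b], [X → . f], [X → . f L A] — shift-reduce conflict.
I11 contains reduce items [L → X f .], [X → f .] and shift items [L → . e a], [X → . b], [X → . f], [X → . f L A] — shift-reduce conflict.
I12 contains reduce item [T → X T X .] and shift items [L → X . f], [L → . e a], [X → . b], [X → . f], [X → . f L A] — shift-reduce conflict.
I18 contains reduce item [A → X X L .] and shift items [L → . e a], [X → . b], [X → . f], [X → . f L A] — shift-reduce conflict.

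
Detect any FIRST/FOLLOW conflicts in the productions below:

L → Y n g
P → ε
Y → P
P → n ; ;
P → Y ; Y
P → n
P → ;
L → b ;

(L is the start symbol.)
Yes. P → n ';' ';' with FOLLOW(P) on { 'n' }; P → Y ';' Y with FOLLOW(P) on { ';', 'n' }; P → n with FOLLOW(P) on { 'n' }; P → ';' with FOLLOW(P) on { ';' }

A FIRST/FOLLOW conflict occurs when a non-terminal N has a nullable alternative N → β (β ⇒* ε) and another alternative N → α with FIRST(α) ∩ FOLLOW(N) ≠ ∅: on such a lookahead the parser cannot decide between expanding α and letting N vanish via β.

Nullable non-terminals: P, Y.
FIRST sets used below: FIRST(Y) = { ';', 'n', ε }

P: nullable alternative(s) P → ε; FOLLOW(P) = { ';', 'n' }
  P → ε: FIRST \ {ε} = { } — this is the only nullable alternative, skip
  P → n ; ;: FIRST \ {ε} = { 'n' } — overlaps FOLLOW(P) on { 'n' }: CONFLICT
  P → Y ; Y: FIRST \ {ε} = { ';', 'n' } — overlaps FOLLOW(P) on { ';', 'n' }: CONFLICT
  P → n: FIRST \ {ε} = { 'n' } — overlaps FOLLOW(P) on { 'n' }: CONFLICT
  P → ;: FIRST \ {ε} = { ';' } — overlaps FOLLOW(P) on { ';' }: CONFLICT
Y has a nullable alternative but only one production, so nothing to check.

L has no nullable alternative, so no FIRST/FOLLOW check is needed there.

So the grammar has 4 FIRST/FOLLOW conflicts (marked CONFLICT above).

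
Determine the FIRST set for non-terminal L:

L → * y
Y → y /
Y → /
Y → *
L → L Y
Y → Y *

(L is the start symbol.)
From L → * y:
  - '*' is a terminal: add '*' and stop
From L → L Y:
  - L is the symbol being defined: contributes nothing new
    L is not nullable, so stop

Collecting: FIRST(L) = { '*' }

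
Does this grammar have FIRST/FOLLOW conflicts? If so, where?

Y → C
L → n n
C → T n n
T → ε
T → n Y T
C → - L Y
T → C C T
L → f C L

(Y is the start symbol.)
Yes. T → n Y T with FOLLOW(T) on { 'n' }; T → C C T with FOLLOW(T) on { 'n' }

A FIRST/FOLLOW conflict occurs when a non-terminal N has a nullable alternative N → β (β ⇒* ε) and another alternative N → α with FIRST(α) ∩ FOLLOW(N) ≠ ∅: on such a lookahead the parser cannot decide between expanding α and letting N vanish via β.

Nullable non-terminals: T.
FIRST sets used below: FIRST(C) = { '-', 'n' }

T: nullable alternative(s) T → ε; FOLLOW(T) = { 'n' }
  T → ε: FIRST \ {ε} = { } — this is the only nullable alternative, skip
  T → n Y T: FIRST \ {ε} = { 'n' } — overlaps FOLLOW(T) on { 'n' }: CONFLICT
  T → C C T: FIRST \ {ε} = { '-', 'n' } — overlaps FOLLOW(T) on { 'n' }: CONFLICT

C, L, Y have no nullable alternative, so no FIRST/FOLLOW check is needed there.

So the grammar has 2 FIRST/FOLLOW conflicts (marked CONFLICT above).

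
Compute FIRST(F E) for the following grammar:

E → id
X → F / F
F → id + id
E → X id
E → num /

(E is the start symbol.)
{ 'id' }

FIRST sets of the non-terminals involved (from the grammar, by fixed-point iteration):
  FIRST(F) = { 'id' }

To compute FIRST(F E), process the symbols left to right:
Symbol F is a non-terminal. Add FIRST(F) \ {ε} = { 'id' }
F is not nullable (ε ∉ FIRST(F)), so stop here.
FIRST(F E) = { 'id' }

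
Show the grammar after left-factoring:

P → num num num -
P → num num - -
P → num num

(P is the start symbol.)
Left-factoring transforms A → αβ₁ | αβ₂ into A → αA' and A' → β₁ | β₂
(α is the longest common prefix among the alternatives). Repeat until
no nonterminal has two alternatives with a common prefix.

Round 1: P has alternatives sharing prefix 'num num'. Introduce P': P → num num P'
  Add: P' → num -
  Add: P' → - -
  Add: P' → ε

No remaining common prefixes — done.

Resulting grammar:
P → num num P'
P' → num -
P' → - -
P' → ε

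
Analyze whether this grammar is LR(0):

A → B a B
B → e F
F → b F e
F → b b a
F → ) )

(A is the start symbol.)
Yes, the grammar is LR(0)

Augment with A' → A and build the canonical LR(0) collection (I0 = CLOSURE({[A' → . A]}), then GOTO on every symbol after a dot until no new states appear). It has 14 states:
  I0: { [A → . B a B], [A' → . A], [B → . e F] }  — shift
  I1: { [A' → A .] }  — accept
  I2: { [A → B . a B] }  — shift
  I3: { [B → e . F], [F → . ) )], [F → . b F e], [F → . b b a] }  — shift
  I4: { [F → ) . )] }  — shift
  I5: { [B → e F .] }  — reduce
  I6: { [F → . ) )], [F → . b F e], [F → . b b a], [F → b . F e], [F → b . b a] }  — shift
  I7: { [F → b F . e] }  — shift
  I8: { [F → . ) )], [F → . b F e], [F → . b b a], [F → b . F e], [F → b . b a], [F → b b . a] }  — shift
  I9: { [F → b b a .] }  — reduce
  I10: { [F → b F e .] }  — reduce
  I11: { [F → ) ) .] }  — reduce
  I12: { [A → B a . B], [B → . e F] }  — shift
  I13: { [A → B a B .] }  — reduce

Every state is either a pure shift/goto state or contains exactly one complete item and nothing to shift — no conflicts. The grammar is LR(0).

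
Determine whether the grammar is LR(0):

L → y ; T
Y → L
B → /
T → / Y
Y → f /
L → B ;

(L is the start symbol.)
Yes, the grammar is LR(0)

Augment with L' → L and build the canonical LR(0) collection (I0 = CLOSURE({[L' → . L]}), then GOTO on every symbol after a dot until no new states appear). It has 13 states:
  I0: { [B → . /], [L → . B ;], [L → . y ; T], [L' → . L] }  — shift
  I1: { [B → / .] }  — reduce
  I2: { [L → B . ;] }  — shift
  I3: { [L' → L .] }  — accept
  I4: { [L → y . ; T] }  — shift
  I5: { [L → y ; . T], [T → . / Y] }  — shift
  I6: { [B → . /], [L → . B ;], [L → . y ; T], [T → / . Y], [Y → . L], [Y → . f /] }  — shift
  I7: { [L → y ; T .] }  — reduce
  I8: { [Y → L .] }  — reduce
  I9: { [T → / Y .] }  — reduce
  I10: { [Y → f . /] }  — shift
  I11: { [Y → f / .] }  — reduce
  I12: { [L → B ; .] }  — reduce

Every state is either a pure shift/goto state or contains exactly one complete item and nothing to shift — no conflicts. The grammar is LR(0).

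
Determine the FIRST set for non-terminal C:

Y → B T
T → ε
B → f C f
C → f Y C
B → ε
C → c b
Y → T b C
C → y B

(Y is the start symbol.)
To compute FIRST(C), examine every production with C on the left-hand side, reading each right-hand side left to right until a non-nullable symbol is reached.

From C → f Y C:
  - f is a terminal: add 'f' and stop
From C → c b:
  - c is a terminal: add 'c' and stop
From C → y B:
  - y is a terminal: add 'y' and stop

Collecting: FIRST(C) = { 'c', 'f', 'y' }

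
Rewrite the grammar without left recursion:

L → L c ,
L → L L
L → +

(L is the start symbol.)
L is directly left-recursive. The standard transformation for
  A → A α₁ | ... | A α_m | β₁ | ... | β_n
is
  A  → β₁ A' | ... | β_n A'
  A' → α₁ A' | ... | α_m A' | ε

L → + becomes L → + L'
L → L c , becomes L' → c , L'
L → L L becomes L' → L L'
Add L' → ε

Resulting grammar:
L → + L'
L' → c , L'
L' → L L'
L' → ε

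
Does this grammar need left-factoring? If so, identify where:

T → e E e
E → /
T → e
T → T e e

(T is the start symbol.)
Left-factoring is needed when two productions for the same non-terminal
share a common prefix on the right-hand side.

Productions for T:
  T → e E e
  T → e
  T → T e e

Found common prefix 'e' in productions for T

Answer: Yes, T has productions with common prefix 'e'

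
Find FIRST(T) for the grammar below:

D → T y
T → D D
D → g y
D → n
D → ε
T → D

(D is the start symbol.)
To compute FIRST(T), examine every production with T on the left-hand side, reading each right-hand side left to right until a non-nullable symbol is reached.

FIRST sets of the other non-terminals involved (by the same procedure, iterated to a fixed point):
  FIRST(D) = { 'g', 'n', 'y', ε }

From T → D D:
  - D is a non-terminal: add FIRST(D) \ {ε} = { 'g', 'n', 'y' }
    D is nullable, so continue to the next symbol
  - D is a non-terminal: add FIRST(D) \ {ε} = { 'g', 'n', 'y' }
    D is nullable and nothing follows, so the whole right-hand side can vanish: ε ∈ FIRST(T)
From T → D:
  - D is a non-terminal: add FIRST(D) \ {ε} = { 'g', 'n', 'y' }
    D is nullable and nothing follows, so the whole right-hand side can vanish: ε ∈ FIRST(T)

Collecting: FIRST(T) = { 'g', 'n', 'y', ε }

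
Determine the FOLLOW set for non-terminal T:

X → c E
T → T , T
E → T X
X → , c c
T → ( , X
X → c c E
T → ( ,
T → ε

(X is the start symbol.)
In T → T , T: T is followed by ',' T, add FIRST(',' T) \ {ε} = { ',' }
In T → T , T: T is at the end; this adds FOLLOW(T) to itself — nothing new
In E → T X: T is followed by X, add FIRST(X) \ {ε} = { ',', 'c' }

Taking the union: FOLLOW(T) = { ',', 'c' }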